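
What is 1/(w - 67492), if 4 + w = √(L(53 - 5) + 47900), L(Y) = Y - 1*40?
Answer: -286/19303653 - √11977/2277831054 ≈ -1.4864e-5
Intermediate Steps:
L(Y) = -40 + Y (L(Y) = Y - 40 = -40 + Y)
w = -4 + 2*√11977 (w = -4 + √((-40 + (53 - 5)) + 47900) = -4 + √((-40 + 48) + 47900) = -4 + √(8 + 47900) = -4 + √47908 = -4 + 2*√11977 ≈ 214.88)
1/(w - 67492) = 1/((-4 + 2*√11977) - 67492) = 1/(-67496 + 2*√11977)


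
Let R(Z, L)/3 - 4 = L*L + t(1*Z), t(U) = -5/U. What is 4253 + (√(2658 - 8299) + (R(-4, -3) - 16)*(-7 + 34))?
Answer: 19901/4 + I*√5641 ≈ 4975.3 + 75.107*I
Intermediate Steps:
R(Z, L) = 12 - 15/Z + 3*L² (R(Z, L) = 12 + 3*(L*L - 5/Z) = 12 + 3*(L² - 5/Z) = 12 + (-15/Z + 3*L²) = 12 - 15/Z + 3*L²)
4253 + (√(2658 - 8299) + (R(-4, -3) - 16)*(-7 + 34)) = 4253 + (√(2658 - 8299) + ((12 - 15/(-4) + 3*(-3)²) - 16)*(-7 + 34)) = 4253 + (√(-5641) + ((12 - 15*(-¼) + 3*9) - 16)*27) = 4253 + (I*√5641 + ((12 + 15/4 + 27) - 16)*27) = 4253 + (I*√5641 + (171/4 - 16)*27) = 4253 + (I*√5641 + (107/4)*27) = 4253 + (I*√5641 + 2889/4) = 4253 + (2889/4 + I*√5641) = 19901/4 + I*√5641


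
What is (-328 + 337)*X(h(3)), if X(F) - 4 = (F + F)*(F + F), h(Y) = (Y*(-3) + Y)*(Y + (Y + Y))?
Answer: 105012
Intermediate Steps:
h(Y) = -6*Y² (h(Y) = (-3*Y + Y)*(Y + 2*Y) = (-2*Y)*(3*Y) = -6*Y²)
X(F) = 4 + 4*F² (X(F) = 4 + (F + F)*(F + F) = 4 + (2*F)*(2*F) = 4 + 4*F²)
(-328 + 337)*X(h(3)) = (-328 + 337)*(4 + 4*(-6*3²)²) = 9*(4 + 4*(-6*9)²) = 9*(4 + 4*(-54)²) = 9*(4 + 4*2916) = 9*(4 + 11664) = 9*11668 = 105012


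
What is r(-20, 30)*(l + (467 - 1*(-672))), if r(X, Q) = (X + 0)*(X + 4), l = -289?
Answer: 272000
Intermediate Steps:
r(X, Q) = X*(4 + X)
r(-20, 30)*(l + (467 - 1*(-672))) = (-20*(4 - 20))*(-289 + (467 - 1*(-672))) = (-20*(-16))*(-289 + (467 + 672)) = 320*(-289 + 1139) = 320*850 = 272000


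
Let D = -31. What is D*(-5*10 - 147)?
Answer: 6107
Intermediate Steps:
D*(-5*10 - 147) = -31*(-5*10 - 147) = -31*(-50 - 147) = -31*(-197) = 6107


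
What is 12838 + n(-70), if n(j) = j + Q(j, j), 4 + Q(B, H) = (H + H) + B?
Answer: 12554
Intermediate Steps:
Q(B, H) = -4 + B + 2*H (Q(B, H) = -4 + ((H + H) + B) = -4 + (2*H + B) = -4 + (B + 2*H) = -4 + B + 2*H)
n(j) = -4 + 4*j (n(j) = j + (-4 + j + 2*j) = j + (-4 + 3*j) = -4 + 4*j)
12838 + n(-70) = 12838 + (-4 + 4*(-70)) = 12838 + (-4 - 280) = 12838 - 284 = 12554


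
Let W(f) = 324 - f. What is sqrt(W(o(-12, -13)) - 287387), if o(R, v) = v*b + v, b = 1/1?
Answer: 3*I*sqrt(31893) ≈ 535.76*I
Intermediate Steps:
b = 1
o(R, v) = 2*v (o(R, v) = v*1 + v = v + v = 2*v)
sqrt(W(o(-12, -13)) - 287387) = sqrt((324 - 2*(-13)) - 287387) = sqrt((324 - 1*(-26)) - 287387) = sqrt((324 + 26) - 287387) = sqrt(350 - 287387) = sqrt(-287037) = 3*I*sqrt(31893)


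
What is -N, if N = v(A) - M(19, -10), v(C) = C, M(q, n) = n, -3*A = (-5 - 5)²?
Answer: 70/3 ≈ 23.333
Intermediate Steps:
A = -100/3 (A = -(-5 - 5)²/3 = -⅓*(-10)² = -⅓*100 = -100/3 ≈ -33.333)
N = -70/3 (N = -100/3 - 1*(-10) = -100/3 + 10 = -70/3 ≈ -23.333)
-N = -1*(-70/3) = 70/3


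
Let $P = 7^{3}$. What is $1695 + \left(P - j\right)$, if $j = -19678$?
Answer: $21716$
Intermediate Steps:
$P = 343$
$1695 + \left(P - j\right) = 1695 + \left(343 - -19678\right) = 1695 + \left(343 + 19678\right) = 1695 + 20021 = 21716$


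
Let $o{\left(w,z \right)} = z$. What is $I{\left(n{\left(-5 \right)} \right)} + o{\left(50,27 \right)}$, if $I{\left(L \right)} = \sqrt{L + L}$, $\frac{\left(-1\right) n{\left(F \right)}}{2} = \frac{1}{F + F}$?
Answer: $27 + \frac{\sqrt{10}}{5} \approx 27.632$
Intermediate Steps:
$n{\left(F \right)} = - \frac{1}{F}$ ($n{\left(F \right)} = - \frac{2}{F + F} = - \frac{2}{2 F} = - 2 \frac{1}{2 F} = - \frac{1}{F}$)
$I{\left(L \right)} = \sqrt{2} \sqrt{L}$ ($I{\left(L \right)} = \sqrt{2 L} = \sqrt{2} \sqrt{L}$)
$I{\left(n{\left(-5 \right)} \right)} + o{\left(50,27 \right)} = \sqrt{2} \sqrt{- \frac{1}{-5}} + 27 = \sqrt{2} \sqrt{\left(-1\right) \left(- \frac{1}{5}\right)} + 27 = \frac{\sqrt{2}}{\sqrt{5}} + 27 = \sqrt{2} \frac{\sqrt{5}}{5} + 27 = \frac{\sqrt{10}}{5} + 27 = 27 + \frac{\sqrt{10}}{5}$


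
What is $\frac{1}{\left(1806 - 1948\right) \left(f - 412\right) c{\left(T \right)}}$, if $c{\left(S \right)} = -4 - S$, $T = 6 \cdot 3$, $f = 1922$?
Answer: $\frac{1}{4717240} \approx 2.1199 \cdot 10^{-7}$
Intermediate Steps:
$T = 18$
$\frac{1}{\left(1806 - 1948\right) \left(f - 412\right) c{\left(T \right)}} = \frac{1}{\left(1806 - 1948\right) \left(1922 - 412\right) \left(-4 - 18\right)} = \frac{1}{\left(-142\right) 1510 \left(-4 - 18\right)} = \frac{1}{\left(-214420\right) \left(-22\right)} = \frac{1}{4717240}$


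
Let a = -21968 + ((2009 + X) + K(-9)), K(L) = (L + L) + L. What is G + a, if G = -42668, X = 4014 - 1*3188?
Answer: -61828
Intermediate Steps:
X = 826 (X = 4014 - 3188 = 826)
K(L) = 3*L (K(L) = 2*L + L = 3*L)
a = -19160 (a = -21968 + ((2009 + 826) + 3*(-9)) = -21968 + (2835 - 27) = -21968 + 2808 = -19160)
G + a = -42668 - 19160 = -61828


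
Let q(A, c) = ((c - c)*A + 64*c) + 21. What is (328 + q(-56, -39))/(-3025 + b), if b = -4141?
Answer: 2147/7166 ≈ 0.29961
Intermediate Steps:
q(A, c) = 21 + 64*c (q(A, c) = (0*A + 64*c) + 21 = (0 + 64*c) + 21 = 64*c + 21 = 21 + 64*c)
(328 + q(-56, -39))/(-3025 + b) = (328 + (21 + 64*(-39)))/(-3025 - 4141) = (328 + (21 - 2496))/(-7166) = (328 - 2475)*(-1/7166) = -2147*(-1/7166) = 2147/7166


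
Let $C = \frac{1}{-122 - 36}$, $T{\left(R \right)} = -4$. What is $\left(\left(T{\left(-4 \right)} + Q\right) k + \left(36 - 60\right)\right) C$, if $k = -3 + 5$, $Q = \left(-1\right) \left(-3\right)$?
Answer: $\frac{13}{79} \approx 0.16456$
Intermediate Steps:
$Q = 3$
$C = - \frac{1}{158}$ ($C = \frac{1}{-158} = - \frac{1}{158} \approx -0.0063291$)
$k = 2$
$\left(\left(T{\left(-4 \right)} + Q\right) k + \left(36 - 60\right)\right) C = \left(\left(-4 + 3\right) 2 + \left(36 - 60\right)\right) \left(- \frac{1}{158}\right) = \left(\left(-1\right) 2 - 24\right) \left(- \frac{1}{158}\right) = \left(-2 - 24\right) \left(- \frac{1}{158}\right) = \left(-26\right) \left(- \frac{1}{158}\right) = \frac{13}{79}$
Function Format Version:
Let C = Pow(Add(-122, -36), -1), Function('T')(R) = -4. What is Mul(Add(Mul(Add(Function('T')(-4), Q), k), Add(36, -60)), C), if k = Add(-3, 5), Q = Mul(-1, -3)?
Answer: Rational(13, 79) ≈ 0.16456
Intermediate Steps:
Q = 3
C = Rational(-1, 158) (C = Pow(-158, -1) = Rational(-1, 158) ≈ -0.0063291)
k = 2
Mul(Add(Mul(Add(Function('T')(-4), Q), k), Add(36, -60)), C) = Mul(Add(Mul(Add(-4, 3), 2), Add(36, -60)), Rational(-1, 158)) = Mul(Add(Mul(-1, 2), -24), Rational(-1, 158)) = Mul(Add(-2, -24), Rational(-1, 158)) = Mul(-26, Rational(-1, 158)) = Rational(13, 79)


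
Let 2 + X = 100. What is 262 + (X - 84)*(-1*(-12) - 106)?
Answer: -1054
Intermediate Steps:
X = 98 (X = -2 + 100 = 98)
262 + (X - 84)*(-1*(-12) - 106) = 262 + (98 - 84)*(-1*(-12) - 106) = 262 + 14*(12 - 106) = 262 + 14*(-94) = 262 - 1316 = -1054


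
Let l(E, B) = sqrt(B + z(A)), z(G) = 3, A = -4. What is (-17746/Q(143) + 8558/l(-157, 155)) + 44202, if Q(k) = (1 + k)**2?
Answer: 458277463/10368 + 4279*sqrt(158)/79 ≈ 44882.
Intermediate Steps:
l(E, B) = sqrt(3 + B) (l(E, B) = sqrt(B + 3) = sqrt(3 + B))
(-17746/Q(143) + 8558/l(-157, 155)) + 44202 = (-17746/(1 + 143)**2 + 8558/(sqrt(3 + 155))) + 44202 = (-17746/(144**2) + 8558/(sqrt(158))) + 44202 = (-17746/20736 + 8558*(sqrt(158)/158)) + 44202 = (-17746*1/20736 + 4279*sqrt(158)/79) + 44202 = (-8873/10368 + 4279*sqrt(158)/79) + 44202 = 458277463/10368 + 4279*sqrt(158)/79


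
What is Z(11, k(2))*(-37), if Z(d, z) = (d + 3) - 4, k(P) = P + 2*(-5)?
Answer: -370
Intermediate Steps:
k(P) = -10 + P (k(P) = P - 10 = -10 + P)
Z(d, z) = -1 + d (Z(d, z) = (3 + d) - 4 = -1 + d)
Z(11, k(2))*(-37) = (-1 + 11)*(-37) = 10*(-37) = -370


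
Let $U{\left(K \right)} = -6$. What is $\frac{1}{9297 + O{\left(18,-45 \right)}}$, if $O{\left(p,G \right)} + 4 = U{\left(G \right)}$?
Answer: $\frac{1}{9287} \approx 0.00010768$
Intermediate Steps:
$O{\left(p,G \right)} = -10$ ($O{\left(p,G \right)} = -4 - 6 = -10$)
$\frac{1}{9297 + O{\left(18,-45 \right)}} = \frac{1}{9297 - 10} = \frac{1}{9287}$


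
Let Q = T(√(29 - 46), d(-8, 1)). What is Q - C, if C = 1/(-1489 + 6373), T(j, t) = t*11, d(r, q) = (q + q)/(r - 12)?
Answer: -26867/24420 ≈ -1.1002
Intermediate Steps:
d(r, q) = 2*q/(-12 + r) (d(r, q) = (2*q)/(-12 + r) = 2*q/(-12 + r))
T(j, t) = 11*t
Q = -11/10 (Q = 11*(2*1/(-12 - 8)) = 11*(2*1/(-20)) = 11*(2*1*(-1/20)) = 11*(-⅒) = -11/10 ≈ -1.1000)
C = 1/4884 ≈ 0.00020475
Q - C = -11/10 - 1*1/4884 = -11/10 - 1/4884 = -26867/24420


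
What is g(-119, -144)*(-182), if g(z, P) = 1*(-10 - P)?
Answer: -24388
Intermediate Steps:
g(z, P) = -10 - P
g(-119, -144)*(-182) = (-10 - 1*(-144))*(-182) = (-10 + 144)*(-182) = 134*(-182) = -24388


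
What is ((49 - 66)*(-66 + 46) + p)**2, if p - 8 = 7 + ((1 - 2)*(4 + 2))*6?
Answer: 101761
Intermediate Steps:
p = -21 (p = 8 + (7 + ((1 - 2)*(4 + 2))*6) = 8 + (7 - 1*6*6) = 8 + (7 - 6*6) = 8 + (7 - 36) = 8 - 29 = -21)
((49 - 66)*(-66 + 46) + p)**2 = ((49 - 66)*(-66 + 46) - 21)**2 = (-17*(-20) - 21)**2 = (340 - 21)**2 = 319**2 = 101761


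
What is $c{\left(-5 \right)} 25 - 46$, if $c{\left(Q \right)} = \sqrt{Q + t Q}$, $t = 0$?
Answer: $-46 + 25 i \sqrt{5} \approx -46.0 + 55.902 i$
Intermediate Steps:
$c{\left(Q \right)} = \sqrt{Q}$ ($c{\left(Q \right)} = \sqrt{Q + 0 Q} = \sqrt{Q + 0} = \sqrt{Q}$)
$c{\left(-5 \right)} 25 - 46 = \sqrt{-5} \cdot 25 - 46 = i \sqrt{5} \cdot 25 - 46 = 25 i \sqrt{5} - 46 = -46 + 25 i \sqrt{5}$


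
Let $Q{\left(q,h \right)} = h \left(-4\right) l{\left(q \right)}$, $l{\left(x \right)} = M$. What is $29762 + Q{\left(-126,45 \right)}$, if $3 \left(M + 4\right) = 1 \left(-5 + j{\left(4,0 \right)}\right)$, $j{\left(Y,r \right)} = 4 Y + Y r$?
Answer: $29822$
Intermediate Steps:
$M = - \frac{1}{3}$ ($M = -4 + \frac{1 \left(-5 + 4 \left(4 + 0\right)\right)}{3} = -4 + \frac{1 \left(-5 + 4 \cdot 4\right)}{3} = -4 + \frac{1 \left(-5 + 16\right)}{3} = -4 + \frac{1 \cdot 11}{3} = -4 + \frac{1}{3} \cdot 11 = -4 + \frac{11}{3} = - \frac{1}{3} \approx -0.33333$)
$l{\left(x \right)} = - \frac{1}{3}$
$Q{\left(q,h \right)} = \frac{4 h}{3}$ ($Q{\left(q,h \right)} = h \left(-4\right) \left(- \frac{1}{3}\right) = - 4 h \left(- \frac{1}{3}\right) = \frac{4 h}{3}$)
$29762 + Q{\left(-126,45 \right)} = 29762 + \frac{4}{3} \cdot 45 = 29762 + 60 = 29822$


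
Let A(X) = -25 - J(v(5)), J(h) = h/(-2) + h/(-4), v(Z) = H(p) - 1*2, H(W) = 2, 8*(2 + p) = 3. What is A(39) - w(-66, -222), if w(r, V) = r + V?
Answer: 263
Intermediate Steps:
p = -13/8 (p = -2 + (1/8)*3 = -2 + 3/8 = -13/8 ≈ -1.6250)
v(Z) = 0 (v(Z) = 2 - 1*2 = 2 - 2 = 0)
w(r, V) = V + r
J(h) = -3*h/4 (J(h) = h*(-1/2) + h*(-1/4) = -h/2 - h/4 = -3*h/4)
A(X) = -25 (A(X) = -25 - (-3)*0/4 = -25 - 1*0 = -25 + 0 = -25)
A(39) - w(-66, -222) = -25 - (-222 - 66) = -25 - 1*(-288) = -25 + 288 = 263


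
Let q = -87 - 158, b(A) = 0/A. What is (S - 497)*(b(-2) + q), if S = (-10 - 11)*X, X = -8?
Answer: 80605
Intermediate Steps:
b(A) = 0
S = 168 (S = (-10 - 11)*(-8) = -21*(-8) = 168)
q = -245
(S - 497)*(b(-2) + q) = (168 - 497)*(0 - 245) = -329*(-245) = 80605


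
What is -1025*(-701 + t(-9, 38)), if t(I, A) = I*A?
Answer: 1069075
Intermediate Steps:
t(I, A) = A*I
-1025*(-701 + t(-9, 38)) = -1025*(-701 + 38*(-9)) = -1025*(-701 - 342) = -1025*(-1043) = 1069075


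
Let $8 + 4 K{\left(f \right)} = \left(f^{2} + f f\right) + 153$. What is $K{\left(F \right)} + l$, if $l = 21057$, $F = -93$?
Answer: $\frac{101671}{4} \approx 25418.0$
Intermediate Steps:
$K{\left(f \right)} = \frac{145}{4} + \frac{f^{2}}{2}$ ($K{\left(f \right)} = -2 + \frac{\left(f^{2} + f f\right) + 153}{4} = -2 + \frac{\left(f^{2} + f^{2}\right) + 153}{4} = -2 + \frac{2 f^{2} + 153}{4} = -2 + \frac{153 + 2 f^{2}}{4} = -2 + \left(\frac{153}{4} + \frac{f^{2}}{2}\right) = \frac{145}{4} + \frac{f^{2}}{2}$)
$K{\left(F \right)} + l = \left(\frac{145}{4} + \frac{\left(-93\right)^{2}}{2}\right) + 21057 = \left(\frac{145}{4} + \frac{1}{2} \cdot 8649\right) + 21057 = \left(\frac{145}{4} + \frac{8649}{2}\right) + 21057 = \frac{17443}{4} + 21057 = \frac{101671}{4}$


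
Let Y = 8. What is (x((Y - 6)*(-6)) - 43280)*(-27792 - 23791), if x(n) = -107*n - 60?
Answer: 2169374648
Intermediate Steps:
x(n) = -60 - 107*n
(x((Y - 6)*(-6)) - 43280)*(-27792 - 23791) = ((-60 - 107*(8 - 6)*(-6)) - 43280)*(-27792 - 23791) = ((-60 - 214*(-6)) - 43280)*(-51583) = ((-60 - 107*(-12)) - 43280)*(-51583) = ((-60 + 1284) - 43280)*(-51583) = (1224 - 43280)*(-51583) = -42056*(-51583) = 2169374648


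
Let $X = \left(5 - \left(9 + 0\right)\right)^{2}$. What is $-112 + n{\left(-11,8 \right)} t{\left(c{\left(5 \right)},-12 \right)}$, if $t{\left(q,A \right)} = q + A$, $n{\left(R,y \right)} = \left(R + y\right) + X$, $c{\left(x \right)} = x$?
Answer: $-203$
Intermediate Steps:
$X = 16$ ($X = \left(5 - 9\right)^{2} = \left(-4\right)^{2} = 16$)
$n{\left(R,y \right)} = 16 + R + y$ ($n{\left(R,y \right)} = \left(R + y\right) + 16 = 16 + R + y$)
$t{\left(q,A \right)} = A + q$
$-112 + n{\left(-11,8 \right)} t{\left(c{\left(5 \right)},-12 \right)} = -112 + \left(16 - 11 + 8\right) \left(-12 + 5\right) = -112 + 13 \left(-7\right) = -112 - 91 = -203$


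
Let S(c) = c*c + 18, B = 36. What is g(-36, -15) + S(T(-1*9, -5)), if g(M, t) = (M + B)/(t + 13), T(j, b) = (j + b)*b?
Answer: 4918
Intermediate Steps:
T(j, b) = b*(b + j) (T(j, b) = (b + j)*b = b*(b + j))
g(M, t) = (36 + M)/(13 + t) (g(M, t) = (M + 36)/(t + 13) = (36 + M)/(13 + t))
S(c) = 18 + c² (S(c) = c² + 18 = 18 + c²)
g(-36, -15) + S(T(-1*9, -5)) = (36 - 36)/(13 - 15) + (18 + (-5*(-5 - 1*9))²) = 0/(-2) + (18 + (-5*(-5 - 9))²) = -½*0 + (18 + (-5*(-14))²) = 0 + (18 + 70²) = 0 + (18 + 4900) = 0 + 4918 = 4918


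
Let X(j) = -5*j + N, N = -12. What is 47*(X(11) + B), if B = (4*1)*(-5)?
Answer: -4089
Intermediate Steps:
X(j) = -12 - 5*j (X(j) = -5*j - 12 = -12 - 5*j)
B = -20 (B = 4*(-5) = -20)
47*(X(11) + B) = 47*((-12 - 5*11) - 20) = 47*((-12 - 55) - 20) = 47*(-67 - 20) = 47*(-87) = -4089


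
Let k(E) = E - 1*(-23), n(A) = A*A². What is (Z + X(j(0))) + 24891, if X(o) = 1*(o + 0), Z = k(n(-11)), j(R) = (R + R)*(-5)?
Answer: 23583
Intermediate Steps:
n(A) = A³
j(R) = -10*R (j(R) = (2*R)*(-5) = -10*R)
k(E) = 23 + E (k(E) = E + 23 = 23 + E)
Z = -1308 (Z = 23 + (-11)³ = 23 - 1331 = -1308)
X(o) = o (X(o) = 1*o = o)
(Z + X(j(0))) + 24891 = (-1308 - 10*0) + 24891 = (-1308 + 0) + 24891 = -1308 + 24891 = 23583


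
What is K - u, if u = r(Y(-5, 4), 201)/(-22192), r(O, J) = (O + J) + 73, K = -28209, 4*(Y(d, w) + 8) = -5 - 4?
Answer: -2504055457/88768 ≈ -28209.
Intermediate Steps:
Y(d, w) = -41/4 (Y(d, w) = -8 + (-5 - 4)/4 = -8 + (¼)*(-9) = -8 - 9/4 = -41/4)
r(O, J) = 73 + J + O (r(O, J) = (J + O) + 73 = 73 + J + O)
u = -1055/88768 (u = (73 + 201 - 41/4)/(-22192) = (1055/4)*(-1/22192) = -1055/88768 ≈ -0.011885)
K - u = -28209 - 1*(-1055/88768) = -28209 + 1055/88768 = -2504055457/88768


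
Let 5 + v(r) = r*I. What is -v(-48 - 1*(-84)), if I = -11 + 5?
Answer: 221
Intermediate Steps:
I = -6
v(r) = -5 - 6*r (v(r) = -5 + r*(-6) = -5 - 6*r)
-v(-48 - 1*(-84)) = -(-5 - 6*(-48 - 1*(-84))) = -(-5 - 6*(-48 + 84)) = -(-5 - 6*36) = -(-5 - 216) = -1*(-221) = 221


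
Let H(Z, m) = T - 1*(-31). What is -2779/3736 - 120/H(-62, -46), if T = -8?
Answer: -512237/85928 ≈ -5.9612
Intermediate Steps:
H(Z, m) = 23 (H(Z, m) = -8 - 1*(-31) = -8 + 31 = 23)
-2779/3736 - 120/H(-62, -46) = -2779/3736 - 120/23 = -512237/85928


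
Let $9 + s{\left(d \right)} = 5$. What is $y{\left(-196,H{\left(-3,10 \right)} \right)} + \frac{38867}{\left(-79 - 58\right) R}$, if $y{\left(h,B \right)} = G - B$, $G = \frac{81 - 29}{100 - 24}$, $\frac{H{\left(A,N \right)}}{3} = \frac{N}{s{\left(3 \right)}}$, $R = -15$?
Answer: $\frac{2116051}{78090} \approx 27.098$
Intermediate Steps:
$s{\left(d \right)} = -4$ ($s{\left(d \right)} = -9 + 5 = -4$)
$H{\left(A,N \right)} = - \frac{3 N}{4}$ ($H{\left(A,N \right)} = 3 \frac{N}{-4} = 3 N \left(- \frac{1}{4}\right) = 3 \left(- \frac{N}{4}\right) = - \frac{3 N}{4}$)
$G = \frac{13}{19}$ ($G = \frac{52}{76} = 52 \cdot \frac{1}{76} = \frac{13}{19} \approx 0.68421$)
$y{\left(h,B \right)} = \frac{13}{19} - B$
$y{\left(-196,H{\left(-3,10 \right)} \right)} + \frac{38867}{\left(-79 - 58\right) R} = \left(\frac{13}{19} - \left(- \frac{3}{4}\right) 10\right) + \frac{38867}{\left(-79 - 58\right) \left(-15\right)} = \left(\frac{13}{19} - - \frac{15}{2}\right) + \frac{38867}{\left(-137\right) \left(-15\right)} = \left(\frac{13}{19} + \frac{15}{2}\right) + \frac{38867}{2055} = \frac{311}{38} + 38867 \cdot \frac{1}{2055} = \frac{311}{38} + \frac{38867}{2055} = \frac{2116051}{78090}$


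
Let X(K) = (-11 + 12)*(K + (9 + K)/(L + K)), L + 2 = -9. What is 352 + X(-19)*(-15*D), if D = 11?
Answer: 3432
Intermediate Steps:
L = -11 (L = -2 - 9 = -11)
X(K) = K + (9 + K)/(-11 + K) (X(K) = (-11 + 12)*(K + (9 + K)/(-11 + K)) = 1*(K + (9 + K)/(-11 + K)) = K + (9 + K)/(-11 + K))
352 + X(-19)*(-15*D) = 352 + ((9 + (-19)² - 10*(-19))/(-11 - 19))*(-15*11) = 352 + ((9 + 361 + 190)/(-30))*(-165) = 352 - 1/30*560*(-165) = 352 - 56/3*(-165) = 352 + 3080 = 3432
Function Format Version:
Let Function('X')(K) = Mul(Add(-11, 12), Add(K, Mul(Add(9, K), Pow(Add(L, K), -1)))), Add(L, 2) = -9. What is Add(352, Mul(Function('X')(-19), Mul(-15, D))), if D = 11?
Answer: 3432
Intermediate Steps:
L = -11 (L = Add(-2, -9) = -11)
Function('X')(K) = Add(K, Mul(Pow(Add(-11, K), -1), Add(9, K))) (Function('X')(K) = Mul(Add(-11, 12), Add(K, Mul(Add(9, K), Pow(Add(-11, K), -1)))) = Mul(1, Add(K, Mul(Pow(Add(-11, K), -1), Add(9, K)))) = Add(K, Mul(Pow(Add(-11, K), -1), Add(9, K))))
Add(352, Mul(Function('X')(-19), Mul(-15, D))) = Add(352, Mul(Mul(Pow(Add(-11, -19), -1), Add(9, Pow(-19, 2), Mul(-10, -19))), Mul(-15, 11))) = Add(352, Mul(Mul(Pow(-30, -1), Add(9, 361, 190)), -165)) = Add(352, Mul(Mul(Rational(-1, 30), 560), -165)) = Add(352, Mul(Rational(-56, 3), -165)) = Add(352, 3080) = 3432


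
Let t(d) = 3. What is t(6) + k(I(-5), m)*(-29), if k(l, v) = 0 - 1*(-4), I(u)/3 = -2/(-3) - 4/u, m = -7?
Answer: -113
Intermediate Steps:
I(u) = 2 - 12/u (I(u) = 3*(-2/(-3) - 4/u) = 3*(-2*(-⅓) - 4/u) = 3*(⅔ - 4/u) = 2 - 12/u)
k(l, v) = 4 (k(l, v) = 0 + 4 = 4)
t(6) + k(I(-5), m)*(-29) = 3 + 4*(-29) = 3 - 116 = -113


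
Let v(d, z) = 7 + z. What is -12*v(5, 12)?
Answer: -228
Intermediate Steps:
-12*v(5, 12) = -12*(7 + 12) = -12*19 = -228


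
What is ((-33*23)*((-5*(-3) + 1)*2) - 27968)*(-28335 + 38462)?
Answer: -529196512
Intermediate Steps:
((-33*23)*((-5*(-3) + 1)*2) - 27968)*(-28335 + 38462) = (-759*(15 + 1)*2 - 27968)*10127 = (-12144*2 - 27968)*10127 = (-759*32 - 27968)*10127 = (-24288 - 27968)*10127 = -52256*10127 = -529196512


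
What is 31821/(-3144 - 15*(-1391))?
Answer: 10607/5907 ≈ 1.7957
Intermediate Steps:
31821/(-3144 - 15*(-1391)) = 31821/(-3144 + 20865) = 31821/17721 = 31821*(1/17721) = 10607/5907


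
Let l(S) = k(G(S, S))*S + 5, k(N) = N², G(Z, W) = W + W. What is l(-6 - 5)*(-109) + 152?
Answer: 579923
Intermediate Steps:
G(Z, W) = 2*W
l(S) = 5 + 4*S³ (l(S) = (2*S)²*S + 5 = (4*S²)*S + 5 = 4*S³ + 5 = 5 + 4*S³)
l(-6 - 5)*(-109) + 152 = (5 + 4*(-6 - 5)³)*(-109) + 152 = (5 + 4*(-11)³)*(-109) + 152 = (5 + 4*(-1331))*(-109) + 152 = (5 - 5324)*(-109) + 152 = -5319*(-109) + 152 = 579771 + 152 = 579923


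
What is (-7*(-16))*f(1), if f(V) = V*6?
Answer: 672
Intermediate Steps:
f(V) = 6*V
(-7*(-16))*f(1) = (-7*(-16))*(6*1) = 112*6 = 672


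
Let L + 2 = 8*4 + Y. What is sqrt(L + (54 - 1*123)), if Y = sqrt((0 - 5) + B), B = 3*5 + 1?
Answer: sqrt(-39 + sqrt(11)) ≈ 5.9736*I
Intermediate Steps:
B = 16 (B = 15 + 1 = 16)
Y = sqrt(11) (Y = sqrt((0 - 5) + 16) = sqrt(-5 + 16) = sqrt(11) ≈ 3.3166)
L = 30 + sqrt(11) (L = -2 + (8*4 + sqrt(11)) = -2 + (32 + sqrt(11)) = 30 + sqrt(11) ≈ 33.317)
sqrt(L + (54 - 1*123)) = sqrt((30 + sqrt(11)) + (54 - 1*123)) = sqrt((30 + sqrt(11)) + (54 - 123)) = sqrt((30 + sqrt(11)) - 69) = sqrt(-39 + sqrt(11))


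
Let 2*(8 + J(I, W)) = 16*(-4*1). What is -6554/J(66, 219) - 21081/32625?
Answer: 7099367/43500 ≈ 163.20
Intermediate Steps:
J(I, W) = -40 (J(I, W) = -8 + (16*(-4*1))/2 = -8 + (16*(-4))/2 = -8 + (1/2)*(-64) = -8 - 32 = -40)
-6554/J(66, 219) - 21081/32625 = -6554/(-40) - 21081/32625 = -6554*(-1/40) - 21081*1/32625 = 3277/20 - 7027/10875 = 7099367/43500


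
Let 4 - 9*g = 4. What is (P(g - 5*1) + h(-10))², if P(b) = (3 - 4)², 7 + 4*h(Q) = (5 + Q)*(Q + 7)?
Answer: 9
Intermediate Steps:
h(Q) = -7/4 + (5 + Q)*(7 + Q)/4 (h(Q) = -7/4 + ((5 + Q)*(Q + 7))/4 = -7/4 + ((5 + Q)*(7 + Q))/4 = -7/4 + (5 + Q)*(7 + Q)/4)
g = 0 (g = 4/9 - ⅑*4 = 4/9 - 4/9 = 0)
P(b) = 1 (P(b) = (-1)² = 1)
(P(g - 5*1) + h(-10))² = (1 + (7 + 3*(-10) + (¼)*(-10)²))² = (1 + (7 - 30 + (¼)*100))² = (1 + (7 - 30 + 25))² = (1 + 2)² = 3² = 9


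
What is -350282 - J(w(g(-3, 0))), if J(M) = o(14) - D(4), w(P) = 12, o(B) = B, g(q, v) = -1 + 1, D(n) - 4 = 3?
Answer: -350289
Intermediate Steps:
D(n) = 7 (D(n) = 4 + 3 = 7)
g(q, v) = 0
J(M) = 7 (J(M) = 14 - 1*7 = 14 - 7 = 7)
-350282 - J(w(g(-3, 0))) = -350282 - 1*7 = -350282 - 7 = -350289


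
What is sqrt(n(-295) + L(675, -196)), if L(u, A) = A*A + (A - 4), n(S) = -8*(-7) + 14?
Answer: 3*sqrt(4254) ≈ 195.67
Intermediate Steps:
n(S) = 70 (n(S) = 56 + 14 = 70)
L(u, A) = -4 + A + A**2 (L(u, A) = A**2 + (-4 + A) = -4 + A + A**2)
sqrt(n(-295) + L(675, -196)) = sqrt(70 + (-4 - 196 + (-196)**2)) = sqrt(70 + (-4 - 196 + 38416)) = sqrt(70 + 38216) = sqrt(38286) = 3*sqrt(4254)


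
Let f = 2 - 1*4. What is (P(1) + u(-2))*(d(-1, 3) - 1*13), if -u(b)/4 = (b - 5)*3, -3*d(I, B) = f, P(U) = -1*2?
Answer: -3034/3 ≈ -1011.3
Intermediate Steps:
P(U) = -2
f = -2 (f = 2 - 4 = -2)
d(I, B) = ⅔ (d(I, B) = -⅓*(-2) = ⅔)
u(b) = 60 - 12*b (u(b) = -4*(b - 5)*3 = -4*(-5 + b)*3 = -4*(-15 + 3*b) = 60 - 12*b)
(P(1) + u(-2))*(d(-1, 3) - 1*13) = (-2 + (60 - 12*(-2)))*(⅔ - 1*13) = (-2 + (60 + 24))*(⅔ - 13) = (-2 + 84)*(-37/3) = 82*(-37/3) = -3034/3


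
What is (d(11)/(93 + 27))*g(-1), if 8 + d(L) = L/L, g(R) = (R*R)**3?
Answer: -7/120 ≈ -0.058333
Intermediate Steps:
g(R) = R**6 (g(R) = (R**2)**3 = R**6)
d(L) = -7 (d(L) = -8 + L/L = -8 + 1 = -7)
(d(11)/(93 + 27))*g(-1) = -7/(93 + 27)*(-1)**6 = -7/120*1 = -7/120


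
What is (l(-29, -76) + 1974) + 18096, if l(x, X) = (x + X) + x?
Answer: 19936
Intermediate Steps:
l(x, X) = X + 2*x (l(x, X) = (X + x) + x = X + 2*x)
(l(-29, -76) + 1974) + 18096 = ((-76 + 2*(-29)) + 1974) + 18096 = ((-76 - 58) + 1974) + 18096 = (-134 + 1974) + 18096 = 1840 + 18096 = 19936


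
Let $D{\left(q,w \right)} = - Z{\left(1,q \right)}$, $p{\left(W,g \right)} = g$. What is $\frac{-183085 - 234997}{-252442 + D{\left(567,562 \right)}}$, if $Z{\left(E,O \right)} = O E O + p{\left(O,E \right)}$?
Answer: $\frac{209041}{286966} \approx 0.72845$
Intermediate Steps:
$Z{\left(E,O \right)} = E + E O^{2}$ ($Z{\left(E,O \right)} = O E O + E = E O O + E = E O^{2} + E = E + E O^{2}$)
$D{\left(q,w \right)} = -1 - q^{2}$ ($D{\left(q,w \right)} = - 1 \left(1 + q^{2}\right) = - (1 + q^{2}) = -1 - q^{2}$)
$\frac{-183085 - 234997}{-252442 + D{\left(567,562 \right)}} = \frac{-183085 - 234997}{-252442 - 321490} = - \frac{418082}{-252442 - 321490} = - \frac{418082}{-573932} = \left(-418082\right) \left(- \frac{1}{573932}\right) = \frac{209041}{286966}$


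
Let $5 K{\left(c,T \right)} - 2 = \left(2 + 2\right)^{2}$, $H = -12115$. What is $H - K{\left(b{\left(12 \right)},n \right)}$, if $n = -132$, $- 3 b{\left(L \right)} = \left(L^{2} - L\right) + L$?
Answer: $- \frac{60593}{5} \approx -12119.0$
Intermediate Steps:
$b{\left(L \right)} = - \frac{L^{2}}{3}$ ($b{\left(L \right)} = - \frac{\left(L^{2} - L\right) + L}{3} = - \frac{L^{2}}{3}$)
$K{\left(c,T \right)} = \frac{18}{5}$ ($K{\left(c,T \right)} = \frac{2}{5} + \frac{\left(2 + 2\right)^{2}}{5} = \frac{2}{5} + \frac{4^{2}}{5} = \frac{2}{5} + \frac{1}{5} \cdot 16 = \frac{2}{5} + \frac{16}{5} = \frac{18}{5}$)
$H - K{\left(b{\left(12 \right)},n \right)} = -12115 - \frac{18}{5} = - \frac{60593}{5}$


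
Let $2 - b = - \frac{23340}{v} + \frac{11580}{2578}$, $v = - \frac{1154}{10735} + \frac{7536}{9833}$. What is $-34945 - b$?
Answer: $- \frac{3154193574164877}{44826056471} \approx -70365.0$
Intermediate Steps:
$v = \frac{69551678}{105557255}$ ($v = \left(-1154\right) \frac{1}{10735} + 7536 \cdot \frac{1}{9833} = - \frac{1154}{10735} + \frac{7536}{9833} = \frac{69551678}{105557255} \approx 0.6589$)
$b = \frac{1587747030785782}{44826056471}$ ($b = 2 - \left(- \frac{23340}{\frac{69551678}{105557255}} + \frac{11580}{2578}\right) = 2 - \left(\left(-23340\right) \frac{105557255}{69551678} + 11580 \cdot \frac{1}{2578}\right) = 2 - \left(- \frac{1231853165850}{34775839} + \frac{5790}{1289}\right) = 2 - - \frac{1587657378672840}{44826056471} = 2 + \frac{1587657378672840}{44826056471} = \frac{1587747030785782}{44826056471} \approx 35420.0$)
$-34945 - b = -34945 - \frac{1587747030785782}{44826056471} = - \frac{3154193574164877}{44826056471}$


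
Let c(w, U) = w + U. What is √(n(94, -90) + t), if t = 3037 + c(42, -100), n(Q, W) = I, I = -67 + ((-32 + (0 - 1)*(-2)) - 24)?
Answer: √2858 ≈ 53.460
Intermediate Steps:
c(w, U) = U + w
I = -121 (I = -67 + ((-32 - 1*(-2)) - 24) = -67 + ((-32 + 2) - 24) = -67 + (-30 - 24) = -67 - 54 = -121)
n(Q, W) = -121
t = 2979 (t = 3037 + (-100 + 42) = 3037 - 58 = 2979)
√(n(94, -90) + t) = √(-121 + 2979) = √2858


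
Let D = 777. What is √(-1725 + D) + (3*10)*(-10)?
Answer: -300 + 2*I*√237 ≈ -300.0 + 30.79*I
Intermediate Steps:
√(-1725 + D) + (3*10)*(-10) = √(-1725 + 777) + (3*10)*(-10) = √(-948) + 30*(-10) = 2*I*√237 - 300 = -300 + 2*I*√237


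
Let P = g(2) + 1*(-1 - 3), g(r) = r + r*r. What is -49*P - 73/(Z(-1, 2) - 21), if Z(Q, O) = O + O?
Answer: -1593/17 ≈ -93.706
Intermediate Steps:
Z(Q, O) = 2*O
g(r) = r + r²
P = 2 (P = 2*(1 + 2) + 1*(-1 - 3) = 2*3 + 1*(-4) = 6 - 4 = 2)
-49*P - 73/(Z(-1, 2) - 21) = -49*2 - 73/(2*2 - 21) = -98 - 73/(4 - 21) = -98 - 73/(-17) = -98 - 73*(-1/17) = -98 + 73/17 = -1593/17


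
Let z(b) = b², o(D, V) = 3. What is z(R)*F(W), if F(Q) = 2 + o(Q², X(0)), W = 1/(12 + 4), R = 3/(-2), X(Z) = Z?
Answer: 45/4 ≈ 11.250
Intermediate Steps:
R = -3/2 (R = 3*(-½) = -3/2 ≈ -1.5000)
W = 1/16 ≈ 0.062500
F(Q) = 5 (F(Q) = 2 + 3 = 5)
z(R)*F(W) = (-3/2)²*5 = (9/4)*5 = 45/4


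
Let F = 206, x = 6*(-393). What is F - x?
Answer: 2564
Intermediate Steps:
x = -2358
F - x = 206 - 1*(-2358) = 206 + 2358 = 2564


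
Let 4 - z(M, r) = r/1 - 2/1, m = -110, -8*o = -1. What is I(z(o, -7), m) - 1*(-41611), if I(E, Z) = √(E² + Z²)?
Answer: 41611 + √12269 ≈ 41722.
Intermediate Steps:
o = ⅛ (o = -⅛*(-1) = ⅛ ≈ 0.12500)
z(M, r) = 6 - r (z(M, r) = 4 - (r/1 - 2/1) = 4 - (r*1 - 2*1) = 4 - (r - 2) = 4 - (-2 + r) = 4 + (2 - r) = 6 - r)
I(z(o, -7), m) - 1*(-41611) = √((6 - 1*(-7))² + (-110)²) - 1*(-41611) = √((6 + 7)² + 12100) + 41611 = √(13² + 12100) + 41611 = √(169 + 12100) + 41611 = √12269 + 41611 = 41611 + √12269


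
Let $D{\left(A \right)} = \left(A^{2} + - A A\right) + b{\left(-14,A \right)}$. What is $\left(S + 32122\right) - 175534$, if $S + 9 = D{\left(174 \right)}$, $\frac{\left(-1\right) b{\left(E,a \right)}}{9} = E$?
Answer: $-143295$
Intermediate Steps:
$b{\left(E,a \right)} = - 9 E$
$D{\left(A \right)} = 126$ ($D{\left(A \right)} = \left(A^{2} + - A A\right) - -126 = \left(A^{2} - A^{2}\right) + 126 = 0 + 126 = 126$)
$S = 117$ ($S = -9 + 126 = 117$)
$\left(S + 32122\right) - 175534 = \left(117 + 32122\right) - 175534 = 32239 - 175534 = -143295$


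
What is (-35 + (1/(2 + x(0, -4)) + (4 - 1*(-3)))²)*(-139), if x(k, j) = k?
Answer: -11815/4 ≈ -2953.8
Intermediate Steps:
(-35 + (1/(2 + x(0, -4)) + (4 - 1*(-3)))²)*(-139) = (-35 + (1/(2 + 0) + (4 - 1*(-3)))²)*(-139) = (-35 + (1/2 + (4 + 3))²)*(-139) = (-35 + (½ + 7)²)*(-139) = (-35 + (15/2)²)*(-139) = (-35 + 225/4)*(-139) = (85/4)*(-139) = -11815/4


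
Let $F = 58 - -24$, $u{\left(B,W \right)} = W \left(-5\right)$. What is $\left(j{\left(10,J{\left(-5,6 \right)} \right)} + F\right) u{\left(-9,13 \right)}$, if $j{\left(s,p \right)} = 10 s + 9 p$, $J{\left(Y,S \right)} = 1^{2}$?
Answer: $-12415$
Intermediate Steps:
$u{\left(B,W \right)} = - 5 W$
$F = 82$ ($F = 58 + 24 = 82$)
$J{\left(Y,S \right)} = 1$
$j{\left(s,p \right)} = 9 p + 10 s$
$\left(j{\left(10,J{\left(-5,6 \right)} \right)} + F\right) u{\left(-9,13 \right)} = \left(\left(9 \cdot 1 + 10 \cdot 10\right) + 82\right) \left(\left(-5\right) 13\right) = \left(\left(9 + 100\right) + 82\right) \left(-65\right) = \left(109 + 82\right) \left(-65\right) = 191 \left(-65\right) = -12415$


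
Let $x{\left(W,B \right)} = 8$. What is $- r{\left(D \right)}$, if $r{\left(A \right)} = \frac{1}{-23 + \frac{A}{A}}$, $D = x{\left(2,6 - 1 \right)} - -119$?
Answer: $\frac{1}{22} \approx 0.045455$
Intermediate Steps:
$D = 127$ ($D = 8 - -119 = 8 + 119 = 127$)
$r{\left(A \right)} = - \frac{1}{22}$ ($r{\left(A \right)} = \frac{1}{-23 + 1} = \frac{1}{-22} = - \frac{1}{22}$)
$- r{\left(D \right)} = \left(-1\right) \left(- \frac{1}{22}\right) = \frac{1}{22}$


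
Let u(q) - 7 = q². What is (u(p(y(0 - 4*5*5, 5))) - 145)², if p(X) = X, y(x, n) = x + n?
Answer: 78978769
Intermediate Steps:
y(x, n) = n + x
u(q) = 7 + q²
(u(p(y(0 - 4*5*5, 5))) - 145)² = ((7 + (5 + (0 - 4*5*5))²) - 145)² = ((7 + (5 + (0 - 20*5))²) - 145)² = ((7 + (5 + (0 - 100))²) - 145)² = ((7 + (5 - 100)²) - 145)² = ((7 + (-95)²) - 145)² = ((7 + 9025) - 145)² = (9032 - 145)² = 8887² = 78978769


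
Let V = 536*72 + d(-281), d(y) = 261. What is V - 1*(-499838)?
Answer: 538691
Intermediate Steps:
V = 38853 (V = 536*72 + 261 = 38592 + 261 = 38853)
V - 1*(-499838) = 38853 - 1*(-499838) = 38853 + 499838 = 538691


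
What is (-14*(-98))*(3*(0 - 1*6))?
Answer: -24696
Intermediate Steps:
(-14*(-98))*(3*(0 - 1*6)) = 1372*(3*(0 - 6)) = 1372*(3*(-6)) = 1372*(-18) = -24696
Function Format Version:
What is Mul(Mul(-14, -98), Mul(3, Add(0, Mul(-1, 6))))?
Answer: -24696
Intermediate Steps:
Mul(Mul(-14, -98), Mul(3, Add(0, Mul(-1, 6)))) = Mul(1372, Mul(3, Add(0, -6))) = Mul(1372, Mul(3, -6)) = Mul(1372, -18) = -24696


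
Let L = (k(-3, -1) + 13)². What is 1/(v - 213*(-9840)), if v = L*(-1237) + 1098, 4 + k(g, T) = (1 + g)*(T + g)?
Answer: 1/1739525 ≈ 5.7487e-7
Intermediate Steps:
k(g, T) = -4 + (1 + g)*(T + g)
L = 289 (L = ((-4 - 1 - 3 + (-3)² - 1*(-3)) + 13)² = ((-4 - 1 - 3 + 9 + 3) + 13)² = (4 + 13)² = 17² = 289)
v = -356395 (v = 289*(-1237) + 1098 = -357493 + 1098 = -356395)
1/(v - 213*(-9840)) = 1/(-356395 - 213*(-9840)) = 1/(-356395 + 2095920) = 1/1739525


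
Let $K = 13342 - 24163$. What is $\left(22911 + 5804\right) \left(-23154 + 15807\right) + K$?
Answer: $-210979926$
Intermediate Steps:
$K = -10821$
$\left(22911 + 5804\right) \left(-23154 + 15807\right) + K = \left(22911 + 5804\right) \left(-23154 + 15807\right) - 10821 = 28715 \left(-7347\right) - 10821 = -210969105 - 10821 = -210979926$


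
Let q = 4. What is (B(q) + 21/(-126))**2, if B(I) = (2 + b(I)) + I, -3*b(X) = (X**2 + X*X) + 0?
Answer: 841/36 ≈ 23.361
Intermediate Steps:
b(X) = -2*X**2/3 (b(X) = -((X**2 + X*X) + 0)/3 = -((X**2 + X**2) + 0)/3 = -(2*X**2 + 0)/3 = -2*X**2/3)
B(I) = 2 + I - 2*I**2/3 (B(I) = (2 - 2*I**2/3) + I = 2 + I - 2*I**2/3)
(B(q) + 21/(-126))**2 = ((2 + 4 - 2/3*4**2) + 21/(-126))**2 = ((2 + 4 - 2/3*16) + 21*(-1/126))**2 = ((2 + 4 - 32/3) - 1/6)**2 = (-14/3 - 1/6)**2 = (-29/6)**2 = 841/36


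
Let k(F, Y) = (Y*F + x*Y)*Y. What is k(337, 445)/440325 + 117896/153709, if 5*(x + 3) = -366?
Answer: 1598040312896/13536383085 ≈ 118.06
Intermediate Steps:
x = -381/5 (x = -3 + (⅕)*(-366) = -3 - 366/5 = -381/5 ≈ -76.200)
k(F, Y) = Y*(-381*Y/5 + F*Y) (k(F, Y) = (Y*F - 381*Y/5)*Y = (F*Y - 381*Y/5)*Y = (-381*Y/5 + F*Y)*Y = Y*(-381*Y/5 + F*Y))
k(337, 445)/440325 + 117896/153709 = (445²*(-381/5 + 337))/440325 + 117896/153709 = (198025*(1304/5))*(1/440325) + 117896*(1/153709) = 51644920*(1/440325) + 117896/153709 = 10328984/88065 + 117896/153709 = 1598040312896/13536383085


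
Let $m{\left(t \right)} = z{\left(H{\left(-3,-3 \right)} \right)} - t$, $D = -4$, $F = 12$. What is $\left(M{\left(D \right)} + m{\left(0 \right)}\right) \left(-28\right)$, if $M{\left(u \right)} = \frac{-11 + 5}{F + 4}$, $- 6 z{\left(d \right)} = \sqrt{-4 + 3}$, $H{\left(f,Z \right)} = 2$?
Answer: $\frac{21}{2} + \frac{14 i}{3} \approx 10.5 + 4.6667 i$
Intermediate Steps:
$z{\left(d \right)} = - \frac{i}{6}$ ($z{\left(d \right)} = - \frac{\sqrt{-4 + 3}}{6} = - \frac{\sqrt{-1}}{6} = - \frac{i}{6}$)
$m{\left(t \right)} = - t - \frac{i}{6}$ ($m{\left(t \right)} = - \frac{i}{6} - t = - t - \frac{i}{6}$)
$M{\left(u \right)} = - \frac{3}{8}$ ($M{\left(u \right)} = \frac{-11 + 5}{12 + 4} = - \frac{6}{16} = \left(-6\right) \frac{1}{16} = - \frac{3}{8}$)
$\left(M{\left(D \right)} + m{\left(0 \right)}\right) \left(-28\right) = \left(- \frac{3}{8} - \frac{i}{6}\right) \left(-28\right) = \frac{21}{2} + \frac{14 i}{3}$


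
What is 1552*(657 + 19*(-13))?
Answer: 636320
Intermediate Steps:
1552*(657 + 19*(-13)) = 1552*(657 - 247) = 1552*410 = 636320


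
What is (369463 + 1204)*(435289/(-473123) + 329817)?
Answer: 57840203148065734/473123 ≈ 1.2225e+11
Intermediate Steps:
(369463 + 1204)*(435289/(-473123) + 329817) = 370667*(435289*(-1/473123) + 329817) = 370667*(-435289/473123 + 329817) = 370667*(156043573202/473123) = 57840203148065734/473123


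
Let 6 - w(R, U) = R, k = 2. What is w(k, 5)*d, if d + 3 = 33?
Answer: 120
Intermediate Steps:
w(R, U) = 6 - R
d = 30 (d = -3 + 33 = 30)
w(k, 5)*d = (6 - 1*2)*30 = (6 - 2)*30 = 4*30 = 120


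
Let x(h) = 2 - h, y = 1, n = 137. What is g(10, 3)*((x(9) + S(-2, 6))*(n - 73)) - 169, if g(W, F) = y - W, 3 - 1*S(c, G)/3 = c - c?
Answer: -1321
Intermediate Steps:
S(c, G) = 9 (S(c, G) = 9 - 3*(c - c) = 9 - 3*0 = 9 + 0 = 9)
g(W, F) = 1 - W
g(10, 3)*((x(9) + S(-2, 6))*(n - 73)) - 169 = (1 - 1*10)*(((2 - 1*9) + 9)*(137 - 73)) - 169 = (1 - 10)*(((2 - 9) + 9)*64) - 169 = -9*(-7 + 9)*64 - 169 = -18*64 - 169 = -9*128 - 169 = -1152 - 169 = -1321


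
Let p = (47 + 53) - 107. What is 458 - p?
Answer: 465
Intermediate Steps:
p = -7 (p = 100 - 107 = -7)
458 - p = 458 - 1*(-7) = 458 + 7 = 465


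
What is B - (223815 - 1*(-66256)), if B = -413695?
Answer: -703766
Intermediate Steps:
B - (223815 - 1*(-66256)) = -413695 - (223815 - 1*(-66256)) = -413695 - (223815 + 66256) = -413695 - 1*290071 = -413695 - 290071 = -703766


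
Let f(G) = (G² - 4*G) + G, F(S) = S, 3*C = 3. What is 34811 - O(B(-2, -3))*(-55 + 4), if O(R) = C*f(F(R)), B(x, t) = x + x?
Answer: 36239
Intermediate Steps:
C = 1 (C = (⅓)*3 = 1)
B(x, t) = 2*x
f(G) = G² - 3*G
O(R) = R*(-3 + R) (O(R) = 1*(R*(-3 + R)) = R*(-3 + R))
34811 - O(B(-2, -3))*(-55 + 4) = 34811 - (2*(-2))*(-3 + 2*(-2))*(-55 + 4) = 34811 - (-4*(-3 - 4))*(-51) = 34811 - (-4*(-7))*(-51) = 34811 - 28*(-51) = 34811 - 1*(-1428) = 34811 + 1428 = 36239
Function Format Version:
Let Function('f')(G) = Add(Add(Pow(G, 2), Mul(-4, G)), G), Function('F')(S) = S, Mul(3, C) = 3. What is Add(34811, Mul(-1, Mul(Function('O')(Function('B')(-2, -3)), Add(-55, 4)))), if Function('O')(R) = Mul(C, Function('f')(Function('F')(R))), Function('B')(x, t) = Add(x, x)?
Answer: 36239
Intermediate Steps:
C = 1 (C = Mul(Rational(1, 3), 3) = 1)
Function('B')(x, t) = Mul(2, x)
Function('f')(G) = Add(Pow(G, 2), Mul(-3, G))
Function('O')(R) = Mul(R, Add(-3, R)) (Function('O')(R) = Mul(1, Mul(R, Add(-3, R))) = Mul(R, Add(-3, R)))
Add(34811, Mul(-1, Mul(Function('O')(Function('B')(-2, -3)), Add(-55, 4)))) = Add(34811, Mul(-1, Mul(Mul(Mul(2, -2), Add(-3, Mul(2, -2))), Add(-55, 4)))) = Add(34811, Mul(-1, Mul(Mul(-4, Add(-3, -4)), -51))) = Add(34811, Mul(-1, Mul(Mul(-4, -7), -51))) = Add(34811, Mul(-1, Mul(28, -51))) = Add(34811, Mul(-1, -1428)) = Add(34811, 1428) = 36239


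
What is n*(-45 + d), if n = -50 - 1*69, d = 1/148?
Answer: 792421/148 ≈ 5354.2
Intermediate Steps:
d = 1/148 ≈ 0.0067568
n = -119 (n = -50 - 69 = -119)
n*(-45 + d) = -119*(-45 + 1/148) = -119*(-6659/148) = 792421/148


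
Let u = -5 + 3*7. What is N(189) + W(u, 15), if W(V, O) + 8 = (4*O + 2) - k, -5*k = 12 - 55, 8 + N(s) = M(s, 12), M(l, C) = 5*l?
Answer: 4912/5 ≈ 982.40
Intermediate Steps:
N(s) = -8 + 5*s
u = 16 (u = -5 + 21 = 16)
k = 43/5 (k = -(12 - 55)/5 = -⅕*(-43) = 43/5 ≈ 8.6000)
W(V, O) = -73/5 + 4*O (W(V, O) = -8 + ((4*O + 2) - 1*43/5) = -8 + ((2 + 4*O) - 43/5) = -8 + (-33/5 + 4*O) = -73/5 + 4*O)
N(189) + W(u, 15) = (-8 + 5*189) + (-73/5 + 4*15) = (-8 + 945) + (-73/5 + 60) = 937 + 227/5 = 4912/5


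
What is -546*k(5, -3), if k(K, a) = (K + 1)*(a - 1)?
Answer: 13104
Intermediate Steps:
k(K, a) = (1 + K)*(-1 + a)
-546*k(5, -3) = -546*(-1 - 3 - 1*5 + 5*(-3)) = -546*(-1 - 3 - 5 - 15) = -546*(-24) = 13104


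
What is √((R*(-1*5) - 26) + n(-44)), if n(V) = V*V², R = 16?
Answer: I*√85290 ≈ 292.04*I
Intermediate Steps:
n(V) = V³
√((R*(-1*5) - 26) + n(-44)) = √((16*(-1*5) - 26) + (-44)³) = √((16*(-5) - 26) - 85184) = √((-80 - 26) - 85184) = √(-106 - 85184) = √(-85290) = I*√85290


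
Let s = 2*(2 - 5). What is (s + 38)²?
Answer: 1024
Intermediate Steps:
s = -6 (s = 2*(-3) = -6)
(s + 38)² = (-6 + 38)² = 32² = 1024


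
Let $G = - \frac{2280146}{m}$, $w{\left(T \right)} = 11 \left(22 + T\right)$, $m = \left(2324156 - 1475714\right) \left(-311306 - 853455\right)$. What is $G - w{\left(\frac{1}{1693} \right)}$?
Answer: $- \frac{202447754454507188}{836538516974433} \approx -242.01$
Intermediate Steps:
$m = -988232152362$ ($m = 848442 \left(-1164761\right) = -988232152362$)
$w{\left(T \right)} = 242 + 11 T$
$G = \frac{1140073}{494116076181}$ ($G = - \frac{2280146}{-988232152362} = \left(-2280146\right) \left(- \frac{1}{988232152362}\right) = \frac{1140073}{494116076181} \approx 2.3073 \cdot 10^{-6}$)
$G - w{\left(\frac{1}{1693} \right)} = \frac{1140073}{494116076181} - \left(242 + \frac{11}{1693}\right) = \frac{1140073}{494116076181} - \frac{409717}{1693} = - \frac{202447754454507188}{836538516974433}$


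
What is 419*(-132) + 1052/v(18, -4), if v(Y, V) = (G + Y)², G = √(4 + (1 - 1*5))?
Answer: -4479685/81 ≈ -55305.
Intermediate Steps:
G = 0 (G = √(4 + (1 - 5)) = √(4 - 4) = √0 = 0)
v(Y, V) = Y² (v(Y, V) = (0 + Y)² = Y²)
419*(-132) + 1052/v(18, -4) = 419*(-132) + 1052/(18²) = -55308 + 1052/324 = -55308 + 1052*(1/324) = -55308 + 263/81 = -4479685/81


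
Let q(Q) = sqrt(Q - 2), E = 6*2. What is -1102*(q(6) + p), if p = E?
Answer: -15428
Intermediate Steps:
E = 12
p = 12
q(Q) = sqrt(-2 + Q)
-1102*(q(6) + p) = -1102*(sqrt(-2 + 6) + 12) = -1102*(sqrt(4) + 12) = -1102*(2 + 12) = -1102*14 = -15428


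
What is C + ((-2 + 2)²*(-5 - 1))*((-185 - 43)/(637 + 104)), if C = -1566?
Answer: -1566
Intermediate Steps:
C + ((-2 + 2)²*(-5 - 1))*((-185 - 43)/(637 + 104)) = -1566 + ((-2 + 2)²*(-5 - 1))*((-185 - 43)/(637 + 104)) = -1566 + (0²*(-6))*(-228/741) = -1566 + (0*(-6))*(-228*1/741) = -1566 + 0*(-4/13) = -1566 + 0 = -1566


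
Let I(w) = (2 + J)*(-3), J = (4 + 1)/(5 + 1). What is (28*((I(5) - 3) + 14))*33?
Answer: 2310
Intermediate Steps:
J = ⅚ (J = 5/6 = 5*(⅙) = ⅚ ≈ 0.83333)
I(w) = -17/2 (I(w) = (2 + ⅚)*(-3) = (17/6)*(-3) = -17/2)
(28*((I(5) - 3) + 14))*33 = (28*((-17/2 - 3) + 14))*33 = (28*(-23/2 + 14))*33 = (28*(5/2))*33 = 70*33 = 2310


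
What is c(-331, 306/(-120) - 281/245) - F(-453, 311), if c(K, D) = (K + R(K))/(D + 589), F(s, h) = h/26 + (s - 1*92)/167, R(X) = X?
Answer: -24479953819/2490558174 ≈ -9.8291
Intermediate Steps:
F(s, h) = -92/167 + h/26 + s/167 (F(s, h) = h*(1/26) + (s - 92)*(1/167) = h/26 + (-92 + s)*(1/167) = h/26 + (-92/167 + s/167) = -92/167 + h/26 + s/167)
c(K, D) = 2*K/(589 + D) (c(K, D) = (K + K)/(D + 589) = (2*K)/(589 + D) = 2*K/(589 + D))
c(-331, 306/(-120) - 281/245) - F(-453, 311) = 2*(-331)/(589 + (306/(-120) - 281/245)) - (-92/167 + (1/26)*311 + (1/167)*(-453)) = 2*(-331)/(589 + (306*(-1/120) - 281*1/245)) - (-92/167 + 311/26 - 453/167) = 2*(-331)/(589 + (-51/20 - 281/245)) - 1*37767/4342 = 2*(-331)/(589 - 3623/980) - 37767/4342 = 2*(-331)/(573597/980) - 37767/4342 = 2*(-331)*(980/573597) - 37767/4342 = -648760/573597 - 37767/4342 = -24479953819/2490558174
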